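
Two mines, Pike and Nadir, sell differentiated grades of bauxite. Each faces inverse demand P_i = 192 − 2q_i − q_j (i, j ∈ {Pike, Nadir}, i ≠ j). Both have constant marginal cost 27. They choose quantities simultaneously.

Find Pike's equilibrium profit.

2178

Mine Pike's profit: π = q_{Pike}(192 − 2q_{Pike} − q_{Nadir}) − 27q_{Pike}.
∂π/∂q_{Pike} = 165 − 4q_{Pike} − q_{Nadir} = 0 ⇒ q_{Pike} = 41.25 − 0.25q_{Nadir}.
Setting q_{Pike} = q_{Nadir} in the reaction function: q_{Pike} = 41.25 − 0.25q_{Pike}, so q_{Pike} = 41.25 / 1.25 = 33.
P_{Pike} = 192 − 2·33 − 33 = 93.
Profit = (93 − 27)·33 = 2178.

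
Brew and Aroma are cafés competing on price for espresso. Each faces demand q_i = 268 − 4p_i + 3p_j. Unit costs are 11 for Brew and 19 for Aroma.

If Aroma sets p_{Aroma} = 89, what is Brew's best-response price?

Brew's profit: π = (p_{Brew} − 11)(268 − 4p_{Brew} + 3p_{Aroma}).
∂π/∂p_{Brew} = 312 − 8p_{Brew} + 3p_{Aroma} = 0 ⇒ p_{Brew} = 39 + 0.375p_{Aroma}.
At p_{Aroma} = 89: p_{Brew} = 39 + 0.375·89 = 72.375.

72.375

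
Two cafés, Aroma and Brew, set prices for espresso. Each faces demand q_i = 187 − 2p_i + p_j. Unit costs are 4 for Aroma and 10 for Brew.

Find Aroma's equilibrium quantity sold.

Aroma's profit: π = (p_{Aroma} − 4)(187 − 2p_{Aroma} + p_{Brew}).
∂π/∂p_{Aroma} = 195 − 4p_{Aroma} + p_{Brew} = 0 ⇒ p_{Aroma} = 48.75 + 0.25p_{Brew}.
Similarly p_{Brew} = 51.75 + 0.25p_{Aroma}.
Solving the two reaction functions simultaneously: (1 − (0.25)(0.25))p_{Aroma} = 48.75 + 0.25·51.75, so 0.9375p_{Aroma} = 61.6875 and p_{Aroma} = 65.8.
Then p_{Brew} = 51.75 + 0.25·65.8 = 68.2.
q_{Aroma} = 187 − 2·65.8 + 68.2 = 123.6.

123.6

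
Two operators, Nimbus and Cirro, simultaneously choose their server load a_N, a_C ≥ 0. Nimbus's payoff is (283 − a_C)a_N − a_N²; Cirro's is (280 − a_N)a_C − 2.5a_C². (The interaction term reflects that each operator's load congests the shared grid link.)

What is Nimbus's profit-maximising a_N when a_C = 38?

122.5

Expanding Nimbus's payoff: 283a_N − a_Ca_N − a_N².
∂π/∂a_N = 283 − a_C − 2a_N = 0, so a_N = 141.5 − 0.5a_C.
At a_C = 38: a_N = 141.5 − 0.5·38 = 122.5.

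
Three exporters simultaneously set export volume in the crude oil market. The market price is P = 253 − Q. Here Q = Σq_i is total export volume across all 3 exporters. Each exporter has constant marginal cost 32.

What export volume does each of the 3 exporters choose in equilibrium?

55.25

A representative exporter's profit is π_i = q_i(253 − Q) − 32q_i, with Q = q_i + Σ_{j≠i} q_j.
First-order condition: 221 − 2q_i − Σ_{j≠i} q_j = 0.
With identical exporters, set every q_j = q: then 221 − 2q − 2q = 0, i.e. q = 221/4 = 55.25.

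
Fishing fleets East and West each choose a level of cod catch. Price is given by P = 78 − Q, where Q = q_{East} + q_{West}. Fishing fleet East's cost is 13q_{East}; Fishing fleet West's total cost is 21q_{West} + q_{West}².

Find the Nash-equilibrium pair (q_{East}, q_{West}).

29, 7

Fishing fleet East's profit: π = q_{East}(78 − (q_{East} + q_{West})) − 13q_{East}.
∂π/∂q_{East} = 65 − 2q_{East} − q_{West} = 0, so q_{East} = 32.5 − 0.5q_{West}.
For West: ∂π/∂q_{West} = 57 − 4q_{West} − q_{East} = 0 ⇒ q_{West} = 14.25 − 0.25q_{East}.
Plugging q_{West} into East's best response: q_{East} = 32.5 − 0.5(14.25 − 0.25q_{East}) ⇒ 0.875q_{East} = 25.375, so q_{East} = 29.
Then q_{West} = 14.25 − 0.25·29 = 7.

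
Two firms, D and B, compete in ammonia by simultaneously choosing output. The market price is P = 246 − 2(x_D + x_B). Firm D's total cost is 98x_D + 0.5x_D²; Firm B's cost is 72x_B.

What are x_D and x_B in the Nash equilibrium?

Firm D's profit: π = x_D(246 − 2(x_D + x_B)) − 98x_D − 0.5x_D².
∂π/∂x_D = 148 − 5x_D − 2x_B = 0, so x_D = 29.6 − 0.4x_B.
For B: ∂π/∂x_B = 174 − 4x_B − 2x_D = 0 ⇒ x_B = 43.5 − 0.5x_D.
Substituting the second reaction function into the first: x_D = 29.6 − 0.4(43.5 − 0.5x_D), which gives 0.8x_D = 12.2 ⇒ x_D = 15.25.
Then x_B = 43.5 − 0.5·15.25 = 35.875.

15.25, 35.875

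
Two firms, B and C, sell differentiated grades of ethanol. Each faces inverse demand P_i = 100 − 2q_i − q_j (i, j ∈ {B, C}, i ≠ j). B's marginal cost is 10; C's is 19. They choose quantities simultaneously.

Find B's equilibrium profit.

Firm B's profit: π = q_B(100 − 2q_B − q_C) − 10q_B.
∂π/∂q_B = 90 − 4q_B − q_C = 0 ⇒ q_B = 22.5 − 0.25q_C.
Similarly q_C = 20.25 − 0.25q_B.
Plugging q_C into B's best response: q_B = 22.5 − 0.25(20.25 − 0.25q_B) ⇒ 0.9375q_B = 17.4375, so q_B = 18.6.
Then q_C = 20.25 − 0.25·18.6 = 15.6.
P_B = 100 − 2·18.6 − 15.6 = 47.2.
Profit = (47.2 − 10)·18.6 = 691.92.

691.92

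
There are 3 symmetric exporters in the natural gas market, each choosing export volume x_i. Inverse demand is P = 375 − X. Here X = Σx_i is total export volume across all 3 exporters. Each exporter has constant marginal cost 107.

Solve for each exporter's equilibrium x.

A representative exporter's profit is π_i = x_i(375 − X) − 107x_i, with X = x_i + Σ_{j≠i} x_j.
First-order condition: 268 − 2x_i − Σ_{j≠i} x_j = 0.
Imposing symmetry (x_j = x for all j) turns Σ_{j≠i} x_j into 2x, so 268 = 4x and x = 67.

67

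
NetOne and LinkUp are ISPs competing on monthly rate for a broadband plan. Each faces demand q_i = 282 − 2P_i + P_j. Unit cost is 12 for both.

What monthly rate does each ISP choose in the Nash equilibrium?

102

NetOne's profit: π = (P_{NetOne} − 12)(282 − 2P_{NetOne} + P_{LinkUp}).
∂π/∂P_{NetOne} = 306 − 4P_{NetOne} + P_{LinkUp} = 0 ⇒ P_{NetOne} = 76.5 + 0.25P_{LinkUp}.
Setting P_{NetOne} = P_{LinkUp} in the reaction function: P_{NetOne} = 76.5 + 0.25P_{NetOne}, so P_{NetOne} = 76.5 / 0.75 = 102.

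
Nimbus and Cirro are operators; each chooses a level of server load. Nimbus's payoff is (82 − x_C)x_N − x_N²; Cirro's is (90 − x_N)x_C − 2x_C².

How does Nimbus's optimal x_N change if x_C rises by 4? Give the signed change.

-2

Expanding Nimbus's payoff: 82x_N − x_Cx_N − x_N².
∂π/∂x_N = 82 − x_C − 2x_N = 0, so x_N = 41 − 0.5x_C.
The reaction-function slope is −0.5, so a 4-unit rise in x_C moves x_N by −0.5 × 4 = −2. Nimbus's best response falls — the actions are strategic substitutes.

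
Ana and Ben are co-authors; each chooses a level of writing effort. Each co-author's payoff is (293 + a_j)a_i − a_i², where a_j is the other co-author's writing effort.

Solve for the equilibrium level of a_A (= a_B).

Ana's payoff is (293 + a_B)a_A − a_A².
∂π/∂a_A = 293 + a_B − 2a_A = 0, so a_A = 146.5 + 0.5a_B.
Setting a_A = a_B in the reaction function: a_A = 146.5 + 0.5a_A, so a_A = 146.5 / 0.5 = 293.

293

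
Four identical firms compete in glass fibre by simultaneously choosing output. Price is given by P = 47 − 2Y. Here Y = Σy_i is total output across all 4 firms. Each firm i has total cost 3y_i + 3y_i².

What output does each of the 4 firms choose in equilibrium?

2.75

A representative firm's profit is π_i = y_i(47 − 2Y) − 3y_i − 3y_i², with Y = y_i + Σ_{j≠i} y_j.
First-order condition: 44 − 10y_i − 2Σ_{j≠i} y_j = 0.
With identical firms, set every y_j = y: then 44 − 10y − 6y = 0, i.e. y = 44/16 = 2.75.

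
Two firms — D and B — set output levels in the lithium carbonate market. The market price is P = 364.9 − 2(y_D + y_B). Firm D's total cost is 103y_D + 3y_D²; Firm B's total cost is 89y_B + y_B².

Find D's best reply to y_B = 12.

Firm D's profit: π = y_D(364.9 − 2(y_D + y_B)) − 103y_D − 3y_D².
∂π/∂y_D = 261.9 − 10y_D − 2y_B = 0, so y_D = 26.19 − 0.2y_B.
At y_B = 12: y_D = 26.19 − 0.2·12 = 23.79.

23.79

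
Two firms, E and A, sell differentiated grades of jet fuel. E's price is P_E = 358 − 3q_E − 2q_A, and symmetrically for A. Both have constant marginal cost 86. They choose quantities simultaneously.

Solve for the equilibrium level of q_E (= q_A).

Firm E's profit: π = q_E(358 − 3q_E − 2q_A) − 86q_E.
∂π/∂q_E = 272 − 6q_E − 2q_A = 0 ⇒ q_E = 136/3 − (1/3)q_A.
By symmetry q_A = q_E; substituting into the reaction function, (4/3)q_E = 136/3 and q_E = 34.

34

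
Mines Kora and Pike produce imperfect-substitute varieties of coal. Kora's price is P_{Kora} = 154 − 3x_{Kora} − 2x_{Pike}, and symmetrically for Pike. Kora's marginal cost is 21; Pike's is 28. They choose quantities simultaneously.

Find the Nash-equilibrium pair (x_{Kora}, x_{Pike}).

17.0625, 15.3125

Mine Kora's profit: π = x_{Kora}(154 − 3x_{Kora} − 2x_{Pike}) − 21x_{Kora}.
∂π/∂x_{Kora} = 133 − 6x_{Kora} − 2x_{Pike} = 0 ⇒ x_{Kora} = 133/6 − (1/3)x_{Pike}.
Similarly x_{Pike} = 21 − (1/3)x_{Kora}.
Plugging x_{Pike} into Kora's best response: x_{Kora} = 133/6 − (1/3)(21 − (1/3)x_{Kora}) ⇒ (8/9)x_{Kora} = 91/6, so x_{Kora} = 17.0625.
Then x_{Pike} = 21 − (1/3)·17.0625 = 15.3125.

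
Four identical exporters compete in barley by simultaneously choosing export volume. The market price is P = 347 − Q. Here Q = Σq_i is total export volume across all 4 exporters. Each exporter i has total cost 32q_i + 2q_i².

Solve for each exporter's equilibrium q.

35

A representative exporter's profit is π_i = q_i(347 − Q) − 32q_i − 2q_i², with Q = q_i + Σ_{j≠i} q_j.
First-order condition: 315 − 6q_i − Σ_{j≠i} q_j = 0.
In a symmetric equilibrium every exporter chooses the same q, so Σ_{j≠i} q_j = 3q. The condition becomes 315 − 9q = 0, giving q = 315/9 = 35.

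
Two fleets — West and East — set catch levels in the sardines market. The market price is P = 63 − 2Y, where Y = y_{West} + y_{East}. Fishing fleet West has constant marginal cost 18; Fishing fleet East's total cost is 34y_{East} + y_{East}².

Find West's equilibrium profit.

Fishing fleet West's profit: π = y_{West}(63 − 2(y_{West} + y_{East})) − 18y_{West}.
∂π/∂y_{West} = 45 − 4y_{West} − 2y_{East} = 0, so y_{West} = 11.25 − 0.5y_{East}.
For East: ∂π/∂y_{East} = 29 − 6y_{East} − 2y_{West} = 0 ⇒ y_{East} = 29/6 − (1/3)y_{West}.
Substituting the second reaction function into the first: y_{West} = 11.25 − 0.5(29/6 − (1/3)y_{West}), which gives (5/6)y_{West} = 53/6 ⇒ y_{West} = 10.6.
Then y_{East} = 29/6 − (1/3)·10.6 = 1.3.
Price P = 63 − 2·11.9 = 39.2.
West's profit: (39.2 − 18)·10.6 = 224.72.

224.72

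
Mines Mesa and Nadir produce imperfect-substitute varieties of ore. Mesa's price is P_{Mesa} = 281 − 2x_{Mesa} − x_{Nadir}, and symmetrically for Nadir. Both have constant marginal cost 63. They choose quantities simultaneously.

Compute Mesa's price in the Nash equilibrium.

150.2

Mine Mesa's profit: π = x_{Mesa}(281 − 2x_{Mesa} − x_{Nadir}) − 63x_{Mesa}.
∂π/∂x_{Mesa} = 218 − 4x_{Mesa} − x_{Nadir} = 0 ⇒ x_{Mesa} = 54.5 − 0.25x_{Nadir}.
Setting x_{Mesa} = x_{Nadir} in the reaction function: x_{Mesa} = 54.5 − 0.25x_{Mesa}, so x_{Mesa} = 54.5 / 1.25 = 43.6.
P_{Mesa} = 281 − 2·43.6 − 43.6 = 150.2.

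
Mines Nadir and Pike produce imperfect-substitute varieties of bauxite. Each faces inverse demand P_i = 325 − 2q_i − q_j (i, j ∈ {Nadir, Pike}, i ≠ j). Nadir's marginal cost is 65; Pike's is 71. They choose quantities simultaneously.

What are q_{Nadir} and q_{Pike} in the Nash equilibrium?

52.4, 50.4

Mine Nadir's profit: π = q_{Nadir}(325 − 2q_{Nadir} − q_{Pike}) − 65q_{Nadir}.
∂π/∂q_{Nadir} = 260 − 4q_{Nadir} − q_{Pike} = 0 ⇒ q_{Nadir} = 65 − 0.25q_{Pike}.
Similarly q_{Pike} = 63.5 − 0.25q_{Nadir}.
Substituting the second reaction function into the first: q_{Nadir} = 65 − 0.25(63.5 − 0.25q_{Nadir}), which gives 0.9375q_{Nadir} = 49.125 ⇒ q_{Nadir} = 52.4.
Then q_{Pike} = 63.5 − 0.25·52.4 = 50.4.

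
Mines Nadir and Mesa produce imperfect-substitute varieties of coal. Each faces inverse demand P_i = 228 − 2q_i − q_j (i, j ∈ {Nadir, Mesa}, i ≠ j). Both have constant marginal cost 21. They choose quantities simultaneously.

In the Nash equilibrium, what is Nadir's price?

Mine Nadir's profit: π = q_{Nadir}(228 − 2q_{Nadir} − q_{Mesa}) − 21q_{Nadir}.
∂π/∂q_{Nadir} = 207 − 4q_{Nadir} − q_{Mesa} = 0 ⇒ q_{Nadir} = 51.75 − 0.25q_{Mesa}.
By symmetry q_{Mesa} = q_{Nadir}; substituting into the reaction function, 1.25q_{Nadir} = 51.75 and q_{Nadir} = 41.4.
P_{Nadir} = 228 − 2·41.4 − 41.4 = 103.8.

103.8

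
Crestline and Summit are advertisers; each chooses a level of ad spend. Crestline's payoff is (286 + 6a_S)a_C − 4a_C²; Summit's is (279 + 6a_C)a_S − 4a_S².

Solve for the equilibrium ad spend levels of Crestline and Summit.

Expanding Crestline's payoff: 286a_C + 6a_Sa_C − 4a_C².
∂π/∂a_C = 286 + 6a_S − 8a_C = 0, so a_C = 35.75 + 0.75a_S.
Likewise for Summit: a_S = 34.875 + 0.75a_C.
Solving the two reaction functions simultaneously: (1 − (0.75)(0.75))a_C = 35.75 + 0.75·34.875, so 0.4375a_C = 1981/32 and a_C = 141.5.
Then a_S = 34.875 + 0.75·141.5 = 141.

141.5, 141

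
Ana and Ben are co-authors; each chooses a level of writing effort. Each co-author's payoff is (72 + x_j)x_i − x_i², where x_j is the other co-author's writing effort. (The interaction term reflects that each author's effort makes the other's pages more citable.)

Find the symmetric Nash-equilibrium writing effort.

Ana's payoff is (72 + x_B)x_A − x_A².
∂π/∂x_A = 72 + x_B − 2x_A = 0, so x_A = 36 + 0.5x_B.
The game is symmetric, so in equilibrium x_B = x_A: the reaction function gives 0.5x_A = 36, hence x_A = 72.

72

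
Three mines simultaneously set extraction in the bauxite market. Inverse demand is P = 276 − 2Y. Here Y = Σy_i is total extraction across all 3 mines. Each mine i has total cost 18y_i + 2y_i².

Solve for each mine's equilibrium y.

21.5

A representative mine's profit is π_i = y_i(276 − 2Y) − 18y_i − 2y_i², with Y = y_i + Σ_{j≠i} y_j.
First-order condition: 258 − 8y_i − 2Σ_{j≠i} y_j = 0.
With identical mines, set every y_j = y: then 258 − 8y − 4y = 0, i.e. y = 258/12 = 21.5.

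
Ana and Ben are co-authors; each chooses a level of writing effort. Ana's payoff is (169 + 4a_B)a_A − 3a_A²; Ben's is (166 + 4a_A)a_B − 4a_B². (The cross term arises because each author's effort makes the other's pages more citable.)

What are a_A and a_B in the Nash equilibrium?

63, 52.25

Expanding Ana's payoff: 169a_A + 4a_Ba_A − 3a_A².
∂π/∂a_A = 169 + 4a_B − 6a_A = 0, so a_A = 169/6 + (2/3)a_B.
Likewise for Ben: a_B = 20.75 + 0.5a_A.
Solving the two reaction functions simultaneously: (1 − (2/3)(0.5))a_A = 169/6 + (2/3)·20.75, so (2/3)a_A = 42 and a_A = 63.
Then a_B = 20.75 + 0.5·63 = 52.25.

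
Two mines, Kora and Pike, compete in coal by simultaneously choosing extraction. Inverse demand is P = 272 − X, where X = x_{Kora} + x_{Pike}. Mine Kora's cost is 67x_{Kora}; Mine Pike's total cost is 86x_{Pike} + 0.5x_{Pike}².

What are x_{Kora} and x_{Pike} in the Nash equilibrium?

85.8, 33.4

Mine Kora's profit: π = x_{Kora}(272 − (x_{Kora} + x_{Pike})) − 67x_{Kora}.
∂π/∂x_{Kora} = 205 − 2x_{Kora} − x_{Pike} = 0, so x_{Kora} = 102.5 − 0.5x_{Pike}.
For Pike: ∂π/∂x_{Pike} = 186 − 3x_{Pike} − x_{Kora} = 0 ⇒ x_{Pike} = 62 − (1/3)x_{Kora}.
Solving the two reaction functions simultaneously: (1 − (−0.5)(−1/3))x_{Kora} = 102.5 − 0.5·62, so (5/6)x_{Kora} = 71.5 and x_{Kora} = 85.8.
Then x_{Pike} = 62 − (1/3)·85.8 = 33.4.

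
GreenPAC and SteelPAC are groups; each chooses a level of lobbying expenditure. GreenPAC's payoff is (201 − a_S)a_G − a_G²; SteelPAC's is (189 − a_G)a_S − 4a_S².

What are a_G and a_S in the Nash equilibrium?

94.6, 11.8

Expanding GreenPAC's payoff: 201a_G − a_Sa_G − a_G².
∂π/∂a_G = 201 − a_S − 2a_G = 0, so a_G = 100.5 − 0.5a_S.
Likewise for SteelPAC: a_S = 23.625 − 0.125a_G.
Solving the two reaction functions simultaneously: (1 − (−0.5)(−0.125))a_G = 100.5 − 0.5·23.625, so 0.9375a_G = 88.6875 and a_G = 94.6.
Then a_S = 23.625 − 0.125·94.6 = 11.8.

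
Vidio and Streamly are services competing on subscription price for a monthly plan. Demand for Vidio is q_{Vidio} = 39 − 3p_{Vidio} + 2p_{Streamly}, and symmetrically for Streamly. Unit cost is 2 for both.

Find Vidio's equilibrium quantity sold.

27.75

Vidio's profit: π = (p_{Vidio} − 2)(39 − 3p_{Vidio} + 2p_{Streamly}).
∂π/∂p_{Vidio} = 45 − 6p_{Vidio} + 2p_{Streamly} = 0 ⇒ p_{Vidio} = 7.5 + (1/3)p_{Streamly}.
Setting p_{Vidio} = p_{Streamly} in the reaction function: p_{Vidio} = 7.5 + (1/3)p_{Vidio}, so p_{Vidio} = 7.5 / (2/3) = 11.25.
q_{Vidio} = 39 − 3·11.25 + 2·11.25 = 27.75.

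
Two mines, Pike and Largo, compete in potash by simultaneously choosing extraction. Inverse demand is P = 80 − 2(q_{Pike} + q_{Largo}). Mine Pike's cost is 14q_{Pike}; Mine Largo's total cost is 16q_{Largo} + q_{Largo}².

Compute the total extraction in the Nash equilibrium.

19.6

Mine Pike's profit: π = q_{Pike}(80 − 2(q_{Pike} + q_{Largo})) − 14q_{Pike}.
∂π/∂q_{Pike} = 66 − 4q_{Pike} − 2q_{Largo} = 0, so q_{Pike} = 16.5 − 0.5q_{Largo}.
For Largo: ∂π/∂q_{Largo} = 64 − 6q_{Largo} − 2q_{Pike} = 0 ⇒ q_{Largo} = 32/3 − (1/3)q_{Pike}.
Substituting the second reaction function into the first: q_{Pike} = 16.5 − 0.5(32/3 − (1/3)q_{Pike}), which gives (5/6)q_{Pike} = 67/6 ⇒ q_{Pike} = 13.4.
Then q_{Largo} = 32/3 − (1/3)·13.4 = 6.2.
Total extraction: 13.4 + 6.2 = 19.6.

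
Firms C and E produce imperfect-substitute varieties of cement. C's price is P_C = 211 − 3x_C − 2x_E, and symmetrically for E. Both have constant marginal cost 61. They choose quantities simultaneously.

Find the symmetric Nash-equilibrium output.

18.75

Firm C's profit: π = x_C(211 − 3x_C − 2x_E) − 61x_C.
∂π/∂x_C = 150 − 6x_C − 2x_E = 0 ⇒ x_C = 25 − (1/3)x_E.
By symmetry x_E = x_C; substituting into the reaction function, (4/3)x_C = 25 and x_C = 18.75.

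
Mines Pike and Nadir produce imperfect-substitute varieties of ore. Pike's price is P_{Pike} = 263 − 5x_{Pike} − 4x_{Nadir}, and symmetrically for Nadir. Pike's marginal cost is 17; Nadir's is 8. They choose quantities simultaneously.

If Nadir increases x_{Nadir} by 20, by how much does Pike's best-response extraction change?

Mine Pike's profit: π = x_{Pike}(263 − 5x_{Pike} − 4x_{Nadir}) − 17x_{Pike}.
∂π/∂x_{Pike} = 246 − 10x_{Pike} − 4x_{Nadir} = 0 ⇒ x_{Pike} = 24.6 − 0.4x_{Nadir}.
The reaction-function slope is −0.4, so a 20-unit rise in x_{Nadir} moves x_{Pike} by −0.4 × 20 = −8. Pike's best response falls — the actions are strategic substitutes.

-8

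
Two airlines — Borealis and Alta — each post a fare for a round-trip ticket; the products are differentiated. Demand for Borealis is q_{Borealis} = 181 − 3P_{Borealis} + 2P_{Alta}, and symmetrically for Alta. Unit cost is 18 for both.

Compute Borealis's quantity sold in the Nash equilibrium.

122.25

Borealis's profit: π = (P_{Borealis} − 18)(181 − 3P_{Borealis} + 2P_{Alta}).
∂π/∂P_{Borealis} = 235 − 6P_{Borealis} + 2P_{Alta} = 0 ⇒ P_{Borealis} = 235/6 + (1/3)P_{Alta}.
The game is symmetric, so in equilibrium P_{Alta} = P_{Borealis}: the reaction function gives (2/3)P_{Borealis} = 235/6, hence P_{Borealis} = 58.75.
q_{Borealis} = 181 − 3·58.75 + 2·58.75 = 122.25.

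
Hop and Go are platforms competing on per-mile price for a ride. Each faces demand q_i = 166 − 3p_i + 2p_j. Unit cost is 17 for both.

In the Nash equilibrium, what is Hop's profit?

4162.6875

Hop's profit: π = (p_{Hop} − 17)(166 − 3p_{Hop} + 2p_{Go}).
∂π/∂p_{Hop} = 217 − 6p_{Hop} + 2p_{Go} = 0 ⇒ p_{Hop} = 217/6 + (1/3)p_{Go}.
Setting p_{Hop} = p_{Go} in the reaction function: p_{Hop} = 217/6 + (1/3)p_{Hop}, so p_{Hop} = (217/6) / (2/3) = 54.25.
q_{Hop} = 166 − 3·54.25 + 2·54.25 = 111.75.
Profit = (54.25 − 17)·111.75 = 4162.6875.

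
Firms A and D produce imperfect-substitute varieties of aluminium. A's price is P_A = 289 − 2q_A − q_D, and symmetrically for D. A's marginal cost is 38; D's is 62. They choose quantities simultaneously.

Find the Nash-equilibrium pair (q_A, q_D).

51.8, 43.8

Firm A's profit: π = q_A(289 − 2q_A − q_D) − 38q_A.
∂π/∂q_A = 251 − 4q_A − q_D = 0 ⇒ q_A = 62.75 − 0.25q_D.
Similarly q_D = 56.75 − 0.25q_A.
Solving the two reaction functions simultaneously: (1 − (−0.25)(−0.25))q_A = 62.75 − 0.25·56.75, so 0.9375q_A = 48.5625 and q_A = 51.8.
Then q_D = 56.75 − 0.25·51.8 = 43.8.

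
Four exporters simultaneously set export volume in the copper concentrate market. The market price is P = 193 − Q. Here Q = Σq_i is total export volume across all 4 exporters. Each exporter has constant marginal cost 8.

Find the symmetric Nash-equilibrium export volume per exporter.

37

A representative exporter's profit is π_i = q_i(193 − Q) − 8q_i, with Q = q_i + Σ_{j≠i} q_j.
First-order condition: 185 − 2q_i − Σ_{j≠i} q_j = 0.
With identical exporters, set every q_j = q: then 185 − 2q − 3q = 0, i.e. q = 185/5 = 37.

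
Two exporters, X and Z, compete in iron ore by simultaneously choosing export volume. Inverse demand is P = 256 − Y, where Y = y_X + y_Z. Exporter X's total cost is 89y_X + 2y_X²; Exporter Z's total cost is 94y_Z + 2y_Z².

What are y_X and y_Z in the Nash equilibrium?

Exporter X's profit: π = y_X(256 − (y_X + y_Z)) − 89y_X − 2y_X².
∂π/∂y_X = 167 − 6y_X − y_Z = 0, so y_X = 167/6 − (1/6)y_Z.
By the same steps for Z: y_Z = 27 − (1/6)y_X.
Solving the two reaction functions simultaneously: (1 − (−1/6)(−1/6))y_X = 167/6 − (1/6)·27, so (35/36)y_X = 70/3 and y_X = 24.
Then y_Z = 27 − (1/6)·24 = 23.

24, 23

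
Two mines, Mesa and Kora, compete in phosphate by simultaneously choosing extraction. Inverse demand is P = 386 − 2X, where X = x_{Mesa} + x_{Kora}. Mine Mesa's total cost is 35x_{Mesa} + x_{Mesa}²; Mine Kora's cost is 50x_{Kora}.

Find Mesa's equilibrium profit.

4018.68

Mine Mesa's profit: π = x_{Mesa}(386 − 2(x_{Mesa} + x_{Kora})) − 35x_{Mesa} − x_{Mesa}².
∂π/∂x_{Mesa} = 351 − 6x_{Mesa} − 2x_{Kora} = 0, so x_{Mesa} = 58.5 − (1/3)x_{Kora}.
For Kora: ∂π/∂x_{Kora} = 336 − 4x_{Kora} − 2x_{Mesa} = 0 ⇒ x_{Kora} = 84 − 0.5x_{Mesa}.
Substituting the second reaction function into the first: x_{Mesa} = 58.5 − (1/3)(84 − 0.5x_{Mesa}), which gives (5/6)x_{Mesa} = 30.5 ⇒ x_{Mesa} = 36.6.
Then x_{Kora} = 84 − 0.5·36.6 = 65.7.
Price P = 386 − 2·102.3 = 181.4.
Mesa's profit: (181.4 − 35)·36.6 − (36.6)² = 4018.68.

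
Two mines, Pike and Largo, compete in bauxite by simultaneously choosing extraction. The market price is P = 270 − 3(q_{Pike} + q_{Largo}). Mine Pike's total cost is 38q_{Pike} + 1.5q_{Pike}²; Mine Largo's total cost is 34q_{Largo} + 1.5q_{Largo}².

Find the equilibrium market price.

153

Mine Pike's profit: π = q_{Pike}(270 − 3(q_{Pike} + q_{Largo})) − 38q_{Pike} − 1.5q_{Pike}².
∂π/∂q_{Pike} = 232 − 9q_{Pike} − 3q_{Largo} = 0, so q_{Pike} = 232/9 − (1/3)q_{Largo}.
By the same steps for Largo: q_{Largo} = 236/9 − (1/3)q_{Pike}.
Substituting the second reaction function into the first: q_{Pike} = 232/9 − (1/3)(236/9 − (1/3)q_{Pike}), which gives (8/9)q_{Pike} = 460/27 ⇒ q_{Pike} = 115/6.
Then q_{Largo} = 236/9 − (1/3)·(115/6) = 119/6.
Equilibrium price: P = 270 − 3·39 = 153.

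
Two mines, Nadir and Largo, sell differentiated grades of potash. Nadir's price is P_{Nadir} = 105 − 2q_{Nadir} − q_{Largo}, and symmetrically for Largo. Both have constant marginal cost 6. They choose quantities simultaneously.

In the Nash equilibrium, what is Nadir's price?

45.6

Mine Nadir's profit: π = q_{Nadir}(105 − 2q_{Nadir} − q_{Largo}) − 6q_{Nadir}.
∂π/∂q_{Nadir} = 99 − 4q_{Nadir} − q_{Largo} = 0 ⇒ q_{Nadir} = 24.75 − 0.25q_{Largo}.
Setting q_{Nadir} = q_{Largo} in the reaction function: q_{Nadir} = 24.75 − 0.25q_{Nadir}, so q_{Nadir} = 24.75 / 1.25 = 19.8.
P_{Nadir} = 105 − 2·19.8 − 19.8 = 45.6.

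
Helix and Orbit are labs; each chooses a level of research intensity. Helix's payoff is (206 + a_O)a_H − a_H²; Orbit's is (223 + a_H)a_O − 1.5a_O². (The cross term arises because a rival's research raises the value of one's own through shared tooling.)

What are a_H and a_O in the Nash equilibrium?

Expanding Helix's payoff: 206a_H + a_Oa_H − a_H².
∂π/∂a_H = 206 + a_O − 2a_H = 0, so a_H = 103 + 0.5a_O.
Likewise for Orbit: a_O = 223/3 + (1/3)a_H.
Solving the two reaction functions simultaneously: (1 − (0.5)(1/3))a_H = 103 + 0.5·(223/3), so (5/6)a_H = 841/6 and a_H = 168.2.
Then a_O = 223/3 + (1/3)·168.2 = 130.4.

168.2, 130.4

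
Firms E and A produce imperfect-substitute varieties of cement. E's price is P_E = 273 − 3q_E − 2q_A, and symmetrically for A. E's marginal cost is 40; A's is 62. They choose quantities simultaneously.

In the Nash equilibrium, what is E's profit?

Firm E's profit: π = q_E(273 − 3q_E − 2q_A) − 40q_E.
∂π/∂q_E = 233 − 6q_E − 2q_A = 0 ⇒ q_E = 233/6 − (1/3)q_A.
Similarly q_A = 211/6 − (1/3)q_E.
Substituting the second reaction function into the first: q_E = 233/6 − (1/3)(211/6 − (1/3)q_E), which gives (8/9)q_E = 244/9 ⇒ q_E = 30.5.
Then q_A = 211/6 − (1/3)·30.5 = 25.
P_E = 273 − 3·30.5 − 2·25 = 131.5.
Profit = (131.5 − 40)·30.5 = 2790.75.

2790.75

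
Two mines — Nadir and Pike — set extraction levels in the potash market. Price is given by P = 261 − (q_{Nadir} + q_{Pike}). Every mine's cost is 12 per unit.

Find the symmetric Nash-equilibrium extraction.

83

Mine Nadir's profit: π = q_{Nadir}(261 − (q_{Nadir} + q_{Pike})) − 12q_{Nadir}.
∂π/∂q_{Nadir} = 249 − 2q_{Nadir} − q_{Pike} = 0, so q_{Nadir} = 124.5 − 0.5q_{Pike}.
Setting q_{Nadir} = q_{Pike} in the reaction function: q_{Nadir} = 124.5 − 0.5q_{Nadir}, so q_{Nadir} = 124.5 / 1.5 = 83.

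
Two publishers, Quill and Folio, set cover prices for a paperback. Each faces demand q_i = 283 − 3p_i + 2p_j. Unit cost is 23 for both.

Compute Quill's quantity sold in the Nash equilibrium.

Quill's profit: π = (p_{Quill} − 23)(283 − 3p_{Quill} + 2p_{Folio}).
∂π/∂p_{Quill} = 352 − 6p_{Quill} + 2p_{Folio} = 0 ⇒ p_{Quill} = 176/3 + (1/3)p_{Folio}.
Setting p_{Quill} = p_{Folio} in the reaction function: p_{Quill} = 176/3 + (1/3)p_{Quill}, so p_{Quill} = (176/3) / (2/3) = 88.
q_{Quill} = 283 − 3·88 + 2·88 = 195.

195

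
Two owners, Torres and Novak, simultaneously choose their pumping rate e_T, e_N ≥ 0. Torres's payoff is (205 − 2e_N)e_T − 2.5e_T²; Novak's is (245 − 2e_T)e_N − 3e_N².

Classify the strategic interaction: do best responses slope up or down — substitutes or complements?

strategic substitutes

Expanding Torres's payoff: 205e_T − 2e_Ne_T − 2.5e_T².
∂π/∂e_T = 205 − 2e_N − 5e_T = 0, so e_T = 41 − 0.4e_N.
The best-response slope de_T/de_N = −0.4 < 0: the reaction function is downward-sloping, so the choices are strategic substitutes.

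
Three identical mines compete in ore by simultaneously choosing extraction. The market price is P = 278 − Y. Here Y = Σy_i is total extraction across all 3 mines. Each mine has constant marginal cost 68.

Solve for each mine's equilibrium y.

52.5

A representative mine's profit is π_i = y_i(278 − Y) − 68y_i, with Y = y_i + Σ_{j≠i} y_j.
First-order condition: 210 − 2y_i − Σ_{j≠i} y_j = 0.
In a symmetric equilibrium every mine chooses the same y, so Σ_{j≠i} y_j = 2y. The condition becomes 210 − 4y = 0, giving y = 210/4 = 52.5.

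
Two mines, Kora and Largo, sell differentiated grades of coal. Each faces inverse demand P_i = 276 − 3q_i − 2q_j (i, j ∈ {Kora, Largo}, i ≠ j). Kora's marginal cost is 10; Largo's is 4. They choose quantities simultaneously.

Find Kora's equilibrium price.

108.625

Mine Kora's profit: π = q_{Kora}(276 − 3q_{Kora} − 2q_{Largo}) − 10q_{Kora}.
∂π/∂q_{Kora} = 266 − 6q_{Kora} − 2q_{Largo} = 0 ⇒ q_{Kora} = 133/3 − (1/3)q_{Largo}.
Similarly q_{Largo} = 136/3 − (1/3)q_{Kora}.
Solving the two reaction functions simultaneously: (1 − (−1/3)(−1/3))q_{Kora} = 133/3 − (1/3)·(136/3), so (8/9)q_{Kora} = 263/9 and q_{Kora} = 32.875.
Then q_{Largo} = 136/3 − (1/3)·32.875 = 34.375.
P_{Kora} = 276 − 3·32.875 − 2·34.375 = 108.625.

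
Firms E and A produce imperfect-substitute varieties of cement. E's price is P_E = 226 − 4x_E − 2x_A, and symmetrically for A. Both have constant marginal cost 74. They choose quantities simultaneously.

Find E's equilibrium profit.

924.16

Firm E's profit: π = x_E(226 − 4x_E − 2x_A) − 74x_E.
∂π/∂x_E = 152 − 8x_E − 2x_A = 0 ⇒ x_E = 19 − 0.25x_A.
By symmetry x_A = x_E; substituting into the reaction function, 1.25x_E = 19 and x_E = 15.2.
P_E = 226 − 4·15.2 − 2·15.2 = 134.8.
Profit = (134.8 − 74)·15.2 = 924.16.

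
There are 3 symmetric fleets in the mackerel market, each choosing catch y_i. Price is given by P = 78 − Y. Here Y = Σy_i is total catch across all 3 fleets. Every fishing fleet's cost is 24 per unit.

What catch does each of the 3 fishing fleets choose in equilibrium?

13.5

A representative fishing fleet's profit is π_i = y_i(78 − Y) − 24y_i, with Y = y_i + Σ_{j≠i} y_j.
First-order condition: 54 − 2y_i − Σ_{j≠i} y_j = 0.
Imposing symmetry (y_j = y for all j) turns Σ_{j≠i} y_j into 2y, so 54 = 4y and y = 13.5.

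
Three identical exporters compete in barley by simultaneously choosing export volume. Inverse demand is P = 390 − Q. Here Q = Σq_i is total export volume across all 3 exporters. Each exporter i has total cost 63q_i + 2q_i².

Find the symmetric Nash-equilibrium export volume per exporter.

A representative exporter's profit is π_i = q_i(390 − Q) − 63q_i − 2q_i², with Q = q_i + Σ_{j≠i} q_j.
First-order condition: 327 − 6q_i − Σ_{j≠i} q_j = 0.
With identical exporters, set every q_j = q: then 327 − 6q − 2q = 0, i.e. q = 327/8 = 40.875.

40.875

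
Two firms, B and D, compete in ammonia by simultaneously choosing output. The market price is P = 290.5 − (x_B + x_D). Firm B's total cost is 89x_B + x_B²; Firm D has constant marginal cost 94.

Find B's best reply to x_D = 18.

45.875

Firm B's profit: π = x_B(290.5 − (x_B + x_D)) − 89x_B − x_B².
∂π/∂x_B = 201.5 − 4x_B − x_D = 0, so x_B = 50.375 − 0.25x_D.
At x_D = 18: x_B = 50.375 − 0.25·18 = 45.875.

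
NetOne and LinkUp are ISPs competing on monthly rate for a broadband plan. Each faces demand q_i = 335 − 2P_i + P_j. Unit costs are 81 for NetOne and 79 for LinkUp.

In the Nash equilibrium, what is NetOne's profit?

NetOne's profit: π = (P_{NetOne} − 81)(335 − 2P_{NetOne} + P_{LinkUp}).
∂π/∂P_{NetOne} = 497 − 4P_{NetOne} + P_{LinkUp} = 0 ⇒ P_{NetOne} = 124.25 + 0.25P_{LinkUp}.
Similarly P_{LinkUp} = 123.25 + 0.25P_{NetOne}.
Solving the two reaction functions simultaneously: (1 − (0.25)(0.25))P_{NetOne} = 124.25 + 0.25·123.25, so 0.9375P_{NetOne} = 155.0625 and P_{NetOne} = 165.4.
Then P_{LinkUp} = 123.25 + 0.25·165.4 = 164.6.
q_{NetOne} = 335 − 2·165.4 + 164.6 = 168.8.
Profit = (165.4 − 81)·168.8 = 14246.72.

14246.72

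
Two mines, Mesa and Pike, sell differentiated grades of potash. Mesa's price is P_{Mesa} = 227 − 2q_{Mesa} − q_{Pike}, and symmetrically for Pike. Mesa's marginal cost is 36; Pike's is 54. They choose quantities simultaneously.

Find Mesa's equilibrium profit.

3104.72

Mine Mesa's profit: π = q_{Mesa}(227 − 2q_{Mesa} − q_{Pike}) − 36q_{Mesa}.
∂π/∂q_{Mesa} = 191 − 4q_{Mesa} − q_{Pike} = 0 ⇒ q_{Mesa} = 47.75 − 0.25q_{Pike}.
Similarly q_{Pike} = 43.25 − 0.25q_{Mesa}.
Substituting the second reaction function into the first: q_{Mesa} = 47.75 − 0.25(43.25 − 0.25q_{Mesa}), which gives 0.9375q_{Mesa} = 36.9375 ⇒ q_{Mesa} = 39.4.
Then q_{Pike} = 43.25 − 0.25·39.4 = 33.4.
P_{Mesa} = 227 − 2·39.4 − 33.4 = 114.8.
Profit = (114.8 − 36)·39.4 = 3104.72.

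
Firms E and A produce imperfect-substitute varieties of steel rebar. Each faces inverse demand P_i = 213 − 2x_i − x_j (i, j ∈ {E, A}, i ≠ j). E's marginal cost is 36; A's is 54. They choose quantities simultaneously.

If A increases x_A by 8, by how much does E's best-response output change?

-2

Firm E's profit: π = x_E(213 − 2x_E − x_A) − 36x_E.
∂π/∂x_E = 177 − 4x_E − x_A = 0 ⇒ x_E = 44.25 − 0.25x_A.
The reaction-function slope is −0.25, so an 8-unit rise in x_A moves x_E by −0.25 × 8 = −2. E's best response falls — the actions are strategic substitutes.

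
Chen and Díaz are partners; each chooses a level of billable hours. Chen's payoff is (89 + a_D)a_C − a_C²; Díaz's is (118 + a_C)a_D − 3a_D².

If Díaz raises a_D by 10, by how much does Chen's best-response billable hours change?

Expanding Chen's payoff: 89a_C + a_Da_C − a_C².
∂π/∂a_C = 89 + a_D − 2a_C = 0, so a_C = 44.5 + 0.5a_D.
The reaction-function slope is 0.5, so a 10-unit rise in a_D moves a_C by 0.5 × 10 = 5. Chen's best response rises — the actions are strategic complements.

5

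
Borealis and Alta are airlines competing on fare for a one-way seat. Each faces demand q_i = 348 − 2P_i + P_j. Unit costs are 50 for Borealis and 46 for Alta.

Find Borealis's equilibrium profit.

19522.88

Borealis's profit: π = (P_{Borealis} − 50)(348 − 2P_{Borealis} + P_{Alta}).
∂π/∂P_{Borealis} = 448 − 4P_{Borealis} + P_{Alta} = 0 ⇒ P_{Borealis} = 112 + 0.25P_{Alta}.
Similarly P_{Alta} = 110 + 0.25P_{Borealis}.
Solving the two reaction functions simultaneously: (1 − (0.25)(0.25))P_{Borealis} = 112 + 0.25·110, so 0.9375P_{Borealis} = 139.5 and P_{Borealis} = 148.8.
Then P_{Alta} = 110 + 0.25·148.8 = 147.2.
q_{Borealis} = 348 − 2·148.8 + 147.2 = 197.6.
Profit = (148.8 − 50)·197.6 = 19522.88.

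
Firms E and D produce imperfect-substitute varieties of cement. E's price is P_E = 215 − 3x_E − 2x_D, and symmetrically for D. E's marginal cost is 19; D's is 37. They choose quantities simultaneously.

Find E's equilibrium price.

Firm E's profit: π = x_E(215 − 3x_E − 2x_D) − 19x_E.
∂π/∂x_E = 196 − 6x_E − 2x_D = 0 ⇒ x_E = 98/3 − (1/3)x_D.
Similarly x_D = 89/3 − (1/3)x_E.
Solving the two reaction functions simultaneously: (1 − (−1/3)(−1/3))x_E = 98/3 − (1/3)·(89/3), so (8/9)x_E = 205/9 and x_E = 25.625.
Then x_D = 89/3 − (1/3)·25.625 = 21.125.
P_E = 215 − 3·25.625 − 2·21.125 = 95.875.

95.875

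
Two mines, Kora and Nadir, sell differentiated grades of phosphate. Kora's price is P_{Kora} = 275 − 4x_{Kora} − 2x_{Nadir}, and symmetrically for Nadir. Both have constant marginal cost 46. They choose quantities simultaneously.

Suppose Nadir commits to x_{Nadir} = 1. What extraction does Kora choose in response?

Mine Kora's profit: π = x_{Kora}(275 − 4x_{Kora} − 2x_{Nadir}) − 46x_{Kora}.
∂π/∂x_{Kora} = 229 − 8x_{Kora} − 2x_{Nadir} = 0 ⇒ x_{Kora} = 28.625 − 0.25x_{Nadir}.
At x_{Nadir} = 1: x_{Kora} = 28.625 − 0.25·1 = 28.375.

28.375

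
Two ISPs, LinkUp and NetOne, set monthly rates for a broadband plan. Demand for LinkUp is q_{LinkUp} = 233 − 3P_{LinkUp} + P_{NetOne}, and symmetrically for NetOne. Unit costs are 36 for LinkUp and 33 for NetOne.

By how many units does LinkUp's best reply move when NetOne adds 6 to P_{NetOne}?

1

LinkUp's profit: π = (P_{LinkUp} − 36)(233 − 3P_{LinkUp} + P_{NetOne}).
∂π/∂P_{LinkUp} = 341 − 6P_{LinkUp} + P_{NetOne} = 0 ⇒ P_{LinkUp} = 341/6 + (1/6)P_{NetOne}.
The reaction-function slope is 1/6, so a 6-unit rise in P_{NetOne} moves P_{LinkUp} by 1/6 × 6 = 1. LinkUp's best response rises — the actions are strategic complements.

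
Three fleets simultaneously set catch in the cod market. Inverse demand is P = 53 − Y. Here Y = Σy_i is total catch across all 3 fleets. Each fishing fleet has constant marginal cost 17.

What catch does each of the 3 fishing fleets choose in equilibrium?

A representative fishing fleet's profit is π_i = y_i(53 − Y) − 17y_i, with Y = y_i + Σ_{j≠i} y_j.
First-order condition: 36 − 2y_i − Σ_{j≠i} y_j = 0.
In a symmetric equilibrium every fishing fleet chooses the same y, so Σ_{j≠i} y_j = 2y. The condition becomes 36 − 4y = 0, giving y = 36/4 = 9.

9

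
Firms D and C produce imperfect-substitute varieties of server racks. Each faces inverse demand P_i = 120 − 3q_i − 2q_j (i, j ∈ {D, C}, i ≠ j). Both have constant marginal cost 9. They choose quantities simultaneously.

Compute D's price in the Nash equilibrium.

50.625

Firm D's profit: π = q_D(120 − 3q_D − 2q_C) − 9q_D.
∂π/∂q_D = 111 − 6q_D − 2q_C = 0 ⇒ q_D = 18.5 − (1/3)q_C.
The game is symmetric, so in equilibrium q_C = q_D: the reaction function gives (4/3)q_D = 18.5, hence q_D = 13.875.
P_D = 120 − 3·13.875 − 2·13.875 = 50.625.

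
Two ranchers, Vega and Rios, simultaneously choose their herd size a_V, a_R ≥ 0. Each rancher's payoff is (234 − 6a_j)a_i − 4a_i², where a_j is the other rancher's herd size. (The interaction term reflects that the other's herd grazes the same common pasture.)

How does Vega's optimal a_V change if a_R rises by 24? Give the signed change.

Vega's payoff is (234 − 6a_R)a_V − 4a_V².
∂π/∂a_V = 234 − 6a_R − 8a_V = 0, so a_V = 29.25 − 0.75a_R.
The reaction-function slope is −0.75, so a 24-unit rise in a_R moves a_V by −0.75 × 24 = −18. Vega's best response falls — the actions are strategic substitutes.

-18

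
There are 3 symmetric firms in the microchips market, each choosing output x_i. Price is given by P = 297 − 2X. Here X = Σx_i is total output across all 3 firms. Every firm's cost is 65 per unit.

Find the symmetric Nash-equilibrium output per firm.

29

A representative firm's profit is π_i = x_i(297 − 2X) − 65x_i, with X = x_i + Σ_{j≠i} x_j.
First-order condition: 232 − 4x_i − 2Σ_{j≠i} x_j = 0.
With identical firms, set every x_j = x: then 232 − 4x − 4x = 0, i.e. x = 232/8 = 29.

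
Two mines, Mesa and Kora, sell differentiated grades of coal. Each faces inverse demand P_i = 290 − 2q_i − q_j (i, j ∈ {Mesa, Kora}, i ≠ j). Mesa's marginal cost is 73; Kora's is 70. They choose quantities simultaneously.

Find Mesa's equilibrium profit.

Mine Mesa's profit: π = q_{Mesa}(290 − 2q_{Mesa} − q_{Kora}) − 73q_{Mesa}.
∂π/∂q_{Mesa} = 217 − 4q_{Mesa} − q_{Kora} = 0 ⇒ q_{Mesa} = 54.25 − 0.25q_{Kora}.
Similarly q_{Kora} = 55 − 0.25q_{Mesa}.
Solving the two reaction functions simultaneously: (1 − (−0.25)(−0.25))q_{Mesa} = 54.25 − 0.25·55, so 0.9375q_{Mesa} = 40.5 and q_{Mesa} = 43.2.
Then q_{Kora} = 55 − 0.25·43.2 = 44.2.
P_{Mesa} = 290 − 2·43.2 − 44.2 = 159.4.
Profit = (159.4 − 73)·43.2 = 3732.48.

3732.48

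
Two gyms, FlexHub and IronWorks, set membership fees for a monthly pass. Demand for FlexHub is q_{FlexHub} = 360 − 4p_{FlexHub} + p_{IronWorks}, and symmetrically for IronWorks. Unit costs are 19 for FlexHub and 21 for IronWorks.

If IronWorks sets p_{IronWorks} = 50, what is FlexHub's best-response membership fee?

60.75

FlexHub's profit: π = (p_{FlexHub} − 19)(360 − 4p_{FlexHub} + p_{IronWorks}).
∂π/∂p_{FlexHub} = 436 − 8p_{FlexHub} + p_{IronWorks} = 0 ⇒ p_{FlexHub} = 54.5 + 0.125p_{IronWorks}.
At p_{IronWorks} = 50: p_{FlexHub} = 54.5 + 0.125·50 = 60.75.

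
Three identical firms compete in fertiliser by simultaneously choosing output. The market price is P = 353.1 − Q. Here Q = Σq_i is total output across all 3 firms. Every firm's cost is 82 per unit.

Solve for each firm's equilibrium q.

A representative firm's profit is π_i = q_i(353.1 − Q) − 82q_i, with Q = q_i + Σ_{j≠i} q_j.
First-order condition: 271.1 − 2q_i − Σ_{j≠i} q_j = 0.
In a symmetric equilibrium every firm chooses the same q, so Σ_{j≠i} q_j = 2q. The condition becomes 271.1 − 4q = 0, giving q = 271.1/4 = 67.775.

67.775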